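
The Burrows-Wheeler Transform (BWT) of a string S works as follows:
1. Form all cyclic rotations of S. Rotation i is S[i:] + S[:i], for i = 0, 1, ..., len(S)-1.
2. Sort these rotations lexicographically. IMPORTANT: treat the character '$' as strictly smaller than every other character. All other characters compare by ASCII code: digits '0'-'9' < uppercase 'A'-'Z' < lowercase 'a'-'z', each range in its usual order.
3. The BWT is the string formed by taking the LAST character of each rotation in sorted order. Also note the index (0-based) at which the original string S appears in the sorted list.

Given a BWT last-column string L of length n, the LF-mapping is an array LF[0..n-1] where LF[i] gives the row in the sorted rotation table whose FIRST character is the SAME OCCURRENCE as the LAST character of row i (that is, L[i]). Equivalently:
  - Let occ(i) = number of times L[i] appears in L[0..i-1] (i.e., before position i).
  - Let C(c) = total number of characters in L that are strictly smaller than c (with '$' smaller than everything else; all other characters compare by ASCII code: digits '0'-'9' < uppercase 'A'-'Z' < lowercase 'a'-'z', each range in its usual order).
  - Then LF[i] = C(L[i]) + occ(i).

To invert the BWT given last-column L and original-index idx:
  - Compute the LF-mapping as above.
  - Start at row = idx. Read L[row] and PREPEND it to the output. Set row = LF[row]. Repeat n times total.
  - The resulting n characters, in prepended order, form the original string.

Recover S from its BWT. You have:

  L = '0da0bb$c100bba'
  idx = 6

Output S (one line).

LF mapping: 1 13 6 2 8 9 0 12 5 3 4 10 11 7
Walk LF starting at row 6, prepending L[row]:
  step 1: row=6, L[6]='$', prepend. Next row=LF[6]=0
  step 2: row=0, L[0]='0', prepend. Next row=LF[0]=1
  step 3: row=1, L[1]='d', prepend. Next row=LF[1]=13
  step 4: row=13, L[13]='a', prepend. Next row=LF[13]=7
  step 5: row=7, L[7]='c', prepend. Next row=LF[7]=12
  step 6: row=12, L[12]='b', prepend. Next row=LF[12]=11
  step 7: row=11, L[11]='b', prepend. Next row=LF[11]=10
  step 8: row=10, L[10]='0', prepend. Next row=LF[10]=4
  step 9: row=4, L[4]='b', prepend. Next row=LF[4]=8
  step 10: row=8, L[8]='1', prepend. Next row=LF[8]=5
  step 11: row=5, L[5]='b', prepend. Next row=LF[5]=9
  step 12: row=9, L[9]='0', prepend. Next row=LF[9]=3
  step 13: row=3, L[3]='0', prepend. Next row=LF[3]=2
  step 14: row=2, L[2]='a', prepend. Next row=LF[2]=6
Reversed output: a00b1b0bbcad0$

Answer: a00b1b0bbcad0$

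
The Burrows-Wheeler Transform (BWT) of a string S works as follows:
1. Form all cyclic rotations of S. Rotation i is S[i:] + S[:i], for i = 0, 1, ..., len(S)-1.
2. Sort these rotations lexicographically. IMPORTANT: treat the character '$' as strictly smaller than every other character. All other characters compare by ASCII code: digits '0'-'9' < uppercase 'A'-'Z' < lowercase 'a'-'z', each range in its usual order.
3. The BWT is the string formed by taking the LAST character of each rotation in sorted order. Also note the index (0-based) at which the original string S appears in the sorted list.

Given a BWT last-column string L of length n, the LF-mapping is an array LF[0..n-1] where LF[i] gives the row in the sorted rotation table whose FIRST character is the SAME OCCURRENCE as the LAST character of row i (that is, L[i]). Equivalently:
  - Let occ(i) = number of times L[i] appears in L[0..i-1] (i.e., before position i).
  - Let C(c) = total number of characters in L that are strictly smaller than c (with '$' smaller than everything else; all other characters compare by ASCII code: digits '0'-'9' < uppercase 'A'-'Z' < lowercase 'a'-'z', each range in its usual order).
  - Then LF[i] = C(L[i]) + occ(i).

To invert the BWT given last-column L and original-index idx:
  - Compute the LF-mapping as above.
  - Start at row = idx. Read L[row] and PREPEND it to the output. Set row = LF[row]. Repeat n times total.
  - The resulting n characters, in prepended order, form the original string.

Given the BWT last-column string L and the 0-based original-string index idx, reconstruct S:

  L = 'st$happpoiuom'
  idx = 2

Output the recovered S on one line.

Answer: hippopotamus$

Derivation:
LF mapping: 10 11 0 2 1 7 8 9 5 3 12 6 4
Walk LF starting at row 2, prepending L[row]:
  step 1: row=2, L[2]='$', prepend. Next row=LF[2]=0
  step 2: row=0, L[0]='s', prepend. Next row=LF[0]=10
  step 3: row=10, L[10]='u', prepend. Next row=LF[10]=12
  step 4: row=12, L[12]='m', prepend. Next row=LF[12]=4
  step 5: row=4, L[4]='a', prepend. Next row=LF[4]=1
  step 6: row=1, L[1]='t', prepend. Next row=LF[1]=11
  step 7: row=11, L[11]='o', prepend. Next row=LF[11]=6
  step 8: row=6, L[6]='p', prepend. Next row=LF[6]=8
  step 9: row=8, L[8]='o', prepend. Next row=LF[8]=5
  step 10: row=5, L[5]='p', prepend. Next row=LF[5]=7
  step 11: row=7, L[7]='p', prepend. Next row=LF[7]=9
  step 12: row=9, L[9]='i', prepend. Next row=LF[9]=3
  step 13: row=3, L[3]='h', prepend. Next row=LF[3]=2
Reversed output: hippopotamus$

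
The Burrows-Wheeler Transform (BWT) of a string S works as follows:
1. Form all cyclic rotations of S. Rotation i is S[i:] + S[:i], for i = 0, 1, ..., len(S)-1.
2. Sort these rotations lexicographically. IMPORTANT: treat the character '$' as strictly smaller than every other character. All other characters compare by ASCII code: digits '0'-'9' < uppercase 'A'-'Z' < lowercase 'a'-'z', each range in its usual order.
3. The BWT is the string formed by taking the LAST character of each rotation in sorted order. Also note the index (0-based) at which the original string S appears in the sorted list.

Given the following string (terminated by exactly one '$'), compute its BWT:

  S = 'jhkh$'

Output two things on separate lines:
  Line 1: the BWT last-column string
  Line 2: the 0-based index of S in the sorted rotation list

All 5 rotations (rotation i = S[i:]+S[:i]):
  rot[0] = jhkh$
  rot[1] = hkh$j
  rot[2] = kh$jh
  rot[3] = h$jhk
  rot[4] = $jhkh
Sorted (with $ < everything):
  sorted[0] = $jhkh  (last char: 'h')
  sorted[1] = h$jhk  (last char: 'k')
  sorted[2] = hkh$j  (last char: 'j')
  sorted[3] = jhkh$  (last char: '$')
  sorted[4] = kh$jh  (last char: 'h')
Last column: hkj$h
Original string S is at sorted index 3

Answer: hkj$h
3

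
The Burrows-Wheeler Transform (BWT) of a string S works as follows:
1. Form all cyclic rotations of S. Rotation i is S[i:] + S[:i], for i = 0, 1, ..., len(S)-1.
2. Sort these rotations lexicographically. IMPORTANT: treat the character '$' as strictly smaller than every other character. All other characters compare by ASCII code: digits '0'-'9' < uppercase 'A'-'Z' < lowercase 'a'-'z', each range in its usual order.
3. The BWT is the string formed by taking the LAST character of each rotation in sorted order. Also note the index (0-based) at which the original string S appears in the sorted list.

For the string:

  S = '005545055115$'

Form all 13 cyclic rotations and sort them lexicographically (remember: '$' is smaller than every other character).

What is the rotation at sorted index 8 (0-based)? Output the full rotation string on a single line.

All 13 rotations (rotation i = S[i:]+S[:i]):
  rot[0] = 005545055115$
  rot[1] = 05545055115$0
  rot[2] = 5545055115$00
  rot[3] = 545055115$005
  rot[4] = 45055115$0055
  rot[5] = 5055115$00554
  rot[6] = 055115$005545
  rot[7] = 55115$0055450
  rot[8] = 5115$00554505
  rot[9] = 115$005545055
  rot[10] = 15$0055450551
  rot[11] = 5$00554505511
  rot[12] = $005545055115
Sorted (with $ < everything):
  sorted[0] = $005545055115
  sorted[1] = 005545055115$
  sorted[2] = 055115$005545
  sorted[3] = 05545055115$0
  sorted[4] = 115$005545055
  sorted[5] = 15$0055450551
  sorted[6] = 45055115$0055
  sorted[7] = 5$00554505511
  sorted[8] = 5055115$00554
  sorted[9] = 5115$00554505
  sorted[10] = 545055115$005
  sorted[11] = 55115$0055450
  sorted[12] = 5545055115$00
sorted[8] = 5055115$00554

Answer: 5055115$00554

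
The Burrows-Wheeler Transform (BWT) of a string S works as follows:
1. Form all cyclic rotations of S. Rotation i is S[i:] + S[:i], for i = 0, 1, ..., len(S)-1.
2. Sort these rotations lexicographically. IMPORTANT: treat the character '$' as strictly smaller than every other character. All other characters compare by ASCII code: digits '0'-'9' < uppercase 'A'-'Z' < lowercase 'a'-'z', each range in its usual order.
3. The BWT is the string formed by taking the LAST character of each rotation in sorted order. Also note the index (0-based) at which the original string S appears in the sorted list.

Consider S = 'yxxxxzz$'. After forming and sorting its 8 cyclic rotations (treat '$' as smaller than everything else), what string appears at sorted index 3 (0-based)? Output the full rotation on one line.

All 8 rotations (rotation i = S[i:]+S[:i]):
  rot[0] = yxxxxzz$
  rot[1] = xxxxzz$y
  rot[2] = xxxzz$yx
  rot[3] = xxzz$yxx
  rot[4] = xzz$yxxx
  rot[5] = zz$yxxxx
  rot[6] = z$yxxxxz
  rot[7] = $yxxxxzz
Sorted (with $ < everything):
  sorted[0] = $yxxxxzz
  sorted[1] = xxxxzz$y
  sorted[2] = xxxzz$yx
  sorted[3] = xxzz$yxx
  sorted[4] = xzz$yxxx
  sorted[5] = yxxxxzz$
  sorted[6] = z$yxxxxz
  sorted[7] = zz$yxxxx
sorted[3] = xxzz$yxx

Answer: xxzz$yxx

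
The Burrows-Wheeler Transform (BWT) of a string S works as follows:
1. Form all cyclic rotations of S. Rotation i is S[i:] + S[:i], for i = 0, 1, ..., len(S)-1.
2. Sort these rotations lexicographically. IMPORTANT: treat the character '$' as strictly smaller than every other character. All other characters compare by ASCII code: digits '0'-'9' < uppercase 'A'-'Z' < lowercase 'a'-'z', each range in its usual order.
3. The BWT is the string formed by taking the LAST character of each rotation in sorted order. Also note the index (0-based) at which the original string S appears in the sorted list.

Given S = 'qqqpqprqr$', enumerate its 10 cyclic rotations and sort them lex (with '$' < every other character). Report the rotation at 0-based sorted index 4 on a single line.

All 10 rotations (rotation i = S[i:]+S[:i]):
  rot[0] = qqqpqprqr$
  rot[1] = qqpqprqr$q
  rot[2] = qpqprqr$qq
  rot[3] = pqprqr$qqq
  rot[4] = qprqr$qqqp
  rot[5] = prqr$qqqpq
  rot[6] = rqr$qqqpqp
  rot[7] = qr$qqqpqpr
  rot[8] = r$qqqpqprq
  rot[9] = $qqqpqprqr
Sorted (with $ < everything):
  sorted[0] = $qqqpqprqr
  sorted[1] = pqprqr$qqq
  sorted[2] = prqr$qqqpq
  sorted[3] = qpqprqr$qq
  sorted[4] = qprqr$qqqp
  sorted[5] = qqpqprqr$q
  sorted[6] = qqqpqprqr$
  sorted[7] = qr$qqqpqpr
  sorted[8] = r$qqqpqprq
  sorted[9] = rqr$qqqpqp
sorted[4] = qprqr$qqqp

Answer: qprqr$qqqp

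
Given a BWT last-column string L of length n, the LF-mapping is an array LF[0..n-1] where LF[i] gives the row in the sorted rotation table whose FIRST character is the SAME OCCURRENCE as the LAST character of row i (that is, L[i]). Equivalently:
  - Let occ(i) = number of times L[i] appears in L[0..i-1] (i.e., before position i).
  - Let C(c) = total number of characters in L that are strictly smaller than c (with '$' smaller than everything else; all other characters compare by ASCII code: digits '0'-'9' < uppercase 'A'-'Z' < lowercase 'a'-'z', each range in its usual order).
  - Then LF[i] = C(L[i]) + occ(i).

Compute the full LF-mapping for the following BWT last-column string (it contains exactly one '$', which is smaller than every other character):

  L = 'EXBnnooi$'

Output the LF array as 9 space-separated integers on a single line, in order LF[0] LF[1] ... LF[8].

Char counts: '$':1, 'B':1, 'E':1, 'X':1, 'i':1, 'n':2, 'o':2
C (first-col start): C('$')=0, C('B')=1, C('E')=2, C('X')=3, C('i')=4, C('n')=5, C('o')=7
L[0]='E': occ=0, LF[0]=C('E')+0=2+0=2
L[1]='X': occ=0, LF[1]=C('X')+0=3+0=3
L[2]='B': occ=0, LF[2]=C('B')+0=1+0=1
L[3]='n': occ=0, LF[3]=C('n')+0=5+0=5
L[4]='n': occ=1, LF[4]=C('n')+1=5+1=6
L[5]='o': occ=0, LF[5]=C('o')+0=7+0=7
L[6]='o': occ=1, LF[6]=C('o')+1=7+1=8
L[7]='i': occ=0, LF[7]=C('i')+0=4+0=4
L[8]='$': occ=0, LF[8]=C('$')+0=0+0=0

Answer: 2 3 1 5 6 7 8 4 0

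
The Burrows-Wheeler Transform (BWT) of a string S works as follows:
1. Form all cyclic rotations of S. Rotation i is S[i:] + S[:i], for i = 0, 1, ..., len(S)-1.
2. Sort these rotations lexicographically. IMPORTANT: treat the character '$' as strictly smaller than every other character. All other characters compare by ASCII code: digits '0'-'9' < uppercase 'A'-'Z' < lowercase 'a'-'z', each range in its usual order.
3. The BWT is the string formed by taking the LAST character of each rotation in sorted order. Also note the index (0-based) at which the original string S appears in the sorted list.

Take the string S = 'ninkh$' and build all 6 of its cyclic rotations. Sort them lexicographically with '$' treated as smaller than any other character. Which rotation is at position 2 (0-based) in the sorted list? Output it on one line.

Answer: inkh$n

Derivation:
All 6 rotations (rotation i = S[i:]+S[:i]):
  rot[0] = ninkh$
  rot[1] = inkh$n
  rot[2] = nkh$ni
  rot[3] = kh$nin
  rot[4] = h$nink
  rot[5] = $ninkh
Sorted (with $ < everything):
  sorted[0] = $ninkh
  sorted[1] = h$nink
  sorted[2] = inkh$n
  sorted[3] = kh$nin
  sorted[4] = ninkh$
  sorted[5] = nkh$ni
sorted[2] = inkh$n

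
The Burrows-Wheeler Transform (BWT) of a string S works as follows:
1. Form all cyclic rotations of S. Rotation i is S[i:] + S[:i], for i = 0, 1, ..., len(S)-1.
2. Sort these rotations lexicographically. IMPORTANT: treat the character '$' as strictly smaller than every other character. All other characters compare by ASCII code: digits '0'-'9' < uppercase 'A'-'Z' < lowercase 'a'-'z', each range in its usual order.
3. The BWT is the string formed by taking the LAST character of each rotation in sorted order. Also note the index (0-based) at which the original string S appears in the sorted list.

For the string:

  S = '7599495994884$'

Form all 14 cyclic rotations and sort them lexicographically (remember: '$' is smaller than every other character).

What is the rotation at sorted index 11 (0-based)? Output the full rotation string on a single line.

Answer: 95994884$75994

Derivation:
All 14 rotations (rotation i = S[i:]+S[:i]):
  rot[0] = 7599495994884$
  rot[1] = 599495994884$7
  rot[2] = 99495994884$75
  rot[3] = 9495994884$759
  rot[4] = 495994884$7599
  rot[5] = 95994884$75994
  rot[6] = 5994884$759949
  rot[7] = 994884$7599495
  rot[8] = 94884$75994959
  rot[9] = 4884$759949599
  rot[10] = 884$7599495994
  rot[11] = 84$75994959948
  rot[12] = 4$759949599488
  rot[13] = $7599495994884
Sorted (with $ < everything):
  sorted[0] = $7599495994884
  sorted[1] = 4$759949599488
  sorted[2] = 4884$759949599
  sorted[3] = 495994884$7599
  sorted[4] = 5994884$759949
  sorted[5] = 599495994884$7
  sorted[6] = 7599495994884$
  sorted[7] = 84$75994959948
  sorted[8] = 884$7599495994
  sorted[9] = 94884$75994959
  sorted[10] = 9495994884$759
  sorted[11] = 95994884$75994
  sorted[12] = 994884$7599495
  sorted[13] = 99495994884$75
sorted[11] = 95994884$75994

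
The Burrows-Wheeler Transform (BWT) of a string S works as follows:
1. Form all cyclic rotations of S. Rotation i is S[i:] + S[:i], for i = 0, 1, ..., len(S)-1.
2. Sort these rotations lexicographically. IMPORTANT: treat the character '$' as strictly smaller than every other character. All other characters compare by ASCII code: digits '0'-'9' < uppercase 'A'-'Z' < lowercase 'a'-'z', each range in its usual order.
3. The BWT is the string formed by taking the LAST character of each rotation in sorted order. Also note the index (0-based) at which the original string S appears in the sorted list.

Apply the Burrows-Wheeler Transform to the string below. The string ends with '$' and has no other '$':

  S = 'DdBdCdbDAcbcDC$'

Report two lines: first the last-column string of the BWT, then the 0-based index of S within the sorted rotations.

All 15 rotations (rotation i = S[i:]+S[:i]):
  rot[0] = DdBdCdbDAcbcDC$
  rot[1] = dBdCdbDAcbcDC$D
  rot[2] = BdCdbDAcbcDC$Dd
  rot[3] = dCdbDAcbcDC$DdB
  rot[4] = CdbDAcbcDC$DdBd
  rot[5] = dbDAcbcDC$DdBdC
  rot[6] = bDAcbcDC$DdBdCd
  rot[7] = DAcbcDC$DdBdCdb
  rot[8] = AcbcDC$DdBdCdbD
  rot[9] = cbcDC$DdBdCdbDA
  rot[10] = bcDC$DdBdCdbDAc
  rot[11] = cDC$DdBdCdbDAcb
  rot[12] = DC$DdBdCdbDAcbc
  rot[13] = C$DdBdCdbDAcbcD
  rot[14] = $DdBdCdbDAcbcDC
Sorted (with $ < everything):
  sorted[0] = $DdBdCdbDAcbcDC  (last char: 'C')
  sorted[1] = AcbcDC$DdBdCdbD  (last char: 'D')
  sorted[2] = BdCdbDAcbcDC$Dd  (last char: 'd')
  sorted[3] = C$DdBdCdbDAcbcD  (last char: 'D')
  sorted[4] = CdbDAcbcDC$DdBd  (last char: 'd')
  sorted[5] = DAcbcDC$DdBdCdb  (last char: 'b')
  sorted[6] = DC$DdBdCdbDAcbc  (last char: 'c')
  sorted[7] = DdBdCdbDAcbcDC$  (last char: '$')
  sorted[8] = bDAcbcDC$DdBdCd  (last char: 'd')
  sorted[9] = bcDC$DdBdCdbDAc  (last char: 'c')
  sorted[10] = cDC$DdBdCdbDAcb  (last char: 'b')
  sorted[11] = cbcDC$DdBdCdbDA  (last char: 'A')
  sorted[12] = dBdCdbDAcbcDC$D  (last char: 'D')
  sorted[13] = dCdbDAcbcDC$DdB  (last char: 'B')
  sorted[14] = dbDAcbcDC$DdBdC  (last char: 'C')
Last column: CDdDdbc$dcbADBC
Original string S is at sorted index 7

Answer: CDdDdbc$dcbADBC
7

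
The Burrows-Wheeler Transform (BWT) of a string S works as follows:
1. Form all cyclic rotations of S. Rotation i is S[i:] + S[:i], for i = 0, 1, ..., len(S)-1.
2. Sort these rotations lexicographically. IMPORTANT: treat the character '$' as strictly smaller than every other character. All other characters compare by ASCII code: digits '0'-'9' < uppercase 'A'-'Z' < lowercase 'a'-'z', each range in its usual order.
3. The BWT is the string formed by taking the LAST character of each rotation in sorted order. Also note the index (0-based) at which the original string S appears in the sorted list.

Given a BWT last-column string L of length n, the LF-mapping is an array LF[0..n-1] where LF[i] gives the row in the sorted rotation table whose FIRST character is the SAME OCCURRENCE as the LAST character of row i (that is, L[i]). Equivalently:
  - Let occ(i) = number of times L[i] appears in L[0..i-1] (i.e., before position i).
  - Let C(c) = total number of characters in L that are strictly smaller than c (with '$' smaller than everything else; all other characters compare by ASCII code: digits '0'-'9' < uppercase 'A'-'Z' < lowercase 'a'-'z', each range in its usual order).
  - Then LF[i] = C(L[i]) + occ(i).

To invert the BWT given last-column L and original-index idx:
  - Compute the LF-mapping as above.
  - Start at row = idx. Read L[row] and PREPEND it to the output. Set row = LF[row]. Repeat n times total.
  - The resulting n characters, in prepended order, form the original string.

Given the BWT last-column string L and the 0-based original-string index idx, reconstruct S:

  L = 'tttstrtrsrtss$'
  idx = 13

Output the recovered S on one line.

LF mapping: 8 9 10 4 11 1 12 2 5 3 13 6 7 0
Walk LF starting at row 13, prepending L[row]:
  step 1: row=13, L[13]='$', prepend. Next row=LF[13]=0
  step 2: row=0, L[0]='t', prepend. Next row=LF[0]=8
  step 3: row=8, L[8]='s', prepend. Next row=LF[8]=5
  step 4: row=5, L[5]='r', prepend. Next row=LF[5]=1
  step 5: row=1, L[1]='t', prepend. Next row=LF[1]=9
  step 6: row=9, L[9]='r', prepend. Next row=LF[9]=3
  step 7: row=3, L[3]='s', prepend. Next row=LF[3]=4
  step 8: row=4, L[4]='t', prepend. Next row=LF[4]=11
  step 9: row=11, L[11]='s', prepend. Next row=LF[11]=6
  step 10: row=6, L[6]='t', prepend. Next row=LF[6]=12
  step 11: row=12, L[12]='s', prepend. Next row=LF[12]=7
  step 12: row=7, L[7]='r', prepend. Next row=LF[7]=2
  step 13: row=2, L[2]='t', prepend. Next row=LF[2]=10
  step 14: row=10, L[10]='t', prepend. Next row=LF[10]=13
Reversed output: ttrststsrtrst$

Answer: ttrststsrtrst$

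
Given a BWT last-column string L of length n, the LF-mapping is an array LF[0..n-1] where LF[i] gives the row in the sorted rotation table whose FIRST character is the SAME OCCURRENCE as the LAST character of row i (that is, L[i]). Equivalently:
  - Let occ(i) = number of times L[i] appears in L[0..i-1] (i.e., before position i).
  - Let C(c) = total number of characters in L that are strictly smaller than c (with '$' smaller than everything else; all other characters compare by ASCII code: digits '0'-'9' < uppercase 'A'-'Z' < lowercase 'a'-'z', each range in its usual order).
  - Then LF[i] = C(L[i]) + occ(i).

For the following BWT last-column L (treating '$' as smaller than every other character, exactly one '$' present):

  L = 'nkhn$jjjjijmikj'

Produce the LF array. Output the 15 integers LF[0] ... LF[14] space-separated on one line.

Char counts: '$':1, 'h':1, 'i':2, 'j':6, 'k':2, 'm':1, 'n':2
C (first-col start): C('$')=0, C('h')=1, C('i')=2, C('j')=4, C('k')=10, C('m')=12, C('n')=13
L[0]='n': occ=0, LF[0]=C('n')+0=13+0=13
L[1]='k': occ=0, LF[1]=C('k')+0=10+0=10
L[2]='h': occ=0, LF[2]=C('h')+0=1+0=1
L[3]='n': occ=1, LF[3]=C('n')+1=13+1=14
L[4]='$': occ=0, LF[4]=C('$')+0=0+0=0
L[5]='j': occ=0, LF[5]=C('j')+0=4+0=4
L[6]='j': occ=1, LF[6]=C('j')+1=4+1=5
L[7]='j': occ=2, LF[7]=C('j')+2=4+2=6
L[8]='j': occ=3, LF[8]=C('j')+3=4+3=7
L[9]='i': occ=0, LF[9]=C('i')+0=2+0=2
L[10]='j': occ=4, LF[10]=C('j')+4=4+4=8
L[11]='m': occ=0, LF[11]=C('m')+0=12+0=12
L[12]='i': occ=1, LF[12]=C('i')+1=2+1=3
L[13]='k': occ=1, LF[13]=C('k')+1=10+1=11
L[14]='j': occ=5, LF[14]=C('j')+5=4+5=9

Answer: 13 10 1 14 0 4 5 6 7 2 8 12 3 11 9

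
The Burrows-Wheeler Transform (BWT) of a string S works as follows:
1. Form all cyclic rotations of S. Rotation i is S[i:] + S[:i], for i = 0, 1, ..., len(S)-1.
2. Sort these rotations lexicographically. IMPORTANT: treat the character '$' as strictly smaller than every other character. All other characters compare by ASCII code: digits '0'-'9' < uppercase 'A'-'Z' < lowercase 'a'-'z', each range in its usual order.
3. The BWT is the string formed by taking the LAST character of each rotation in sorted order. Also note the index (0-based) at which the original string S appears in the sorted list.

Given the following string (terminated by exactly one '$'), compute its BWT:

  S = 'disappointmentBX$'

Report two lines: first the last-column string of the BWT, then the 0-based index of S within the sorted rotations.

Answer: XtBs$modteippainn
4

Derivation:
All 17 rotations (rotation i = S[i:]+S[:i]):
  rot[0] = disappointmentBX$
  rot[1] = isappointmentBX$d
  rot[2] = sappointmentBX$di
  rot[3] = appointmentBX$dis
  rot[4] = ppointmentBX$disa
  rot[5] = pointmentBX$disap
  rot[6] = ointmentBX$disapp
  rot[7] = intmentBX$disappo
  rot[8] = ntmentBX$disappoi
  rot[9] = tmentBX$disappoin
  rot[10] = mentBX$disappoint
  rot[11] = entBX$disappointm
  rot[12] = ntBX$disappointme
  rot[13] = tBX$disappointmen
  rot[14] = BX$disappointment
  rot[15] = X$disappointmentB
  rot[16] = $disappointmentBX
Sorted (with $ < everything):
  sorted[0] = $disappointmentBX  (last char: 'X')
  sorted[1] = BX$disappointment  (last char: 't')
  sorted[2] = X$disappointmentB  (last char: 'B')
  sorted[3] = appointmentBX$dis  (last char: 's')
  sorted[4] = disappointmentBX$  (last char: '$')
  sorted[5] = entBX$disappointm  (last char: 'm')
  sorted[6] = intmentBX$disappo  (last char: 'o')
  sorted[7] = isappointmentBX$d  (last char: 'd')
  sorted[8] = mentBX$disappoint  (last char: 't')
  sorted[9] = ntBX$disappointme  (last char: 'e')
  sorted[10] = ntmentBX$disappoi  (last char: 'i')
  sorted[11] = ointmentBX$disapp  (last char: 'p')
  sorted[12] = pointmentBX$disap  (last char: 'p')
  sorted[13] = ppointmentBX$disa  (last char: 'a')
  sorted[14] = sappointmentBX$di  (last char: 'i')
  sorted[15] = tBX$disappointmen  (last char: 'n')
  sorted[16] = tmentBX$disappoin  (last char: 'n')
Last column: XtBs$modteippainn
Original string S is at sorted index 4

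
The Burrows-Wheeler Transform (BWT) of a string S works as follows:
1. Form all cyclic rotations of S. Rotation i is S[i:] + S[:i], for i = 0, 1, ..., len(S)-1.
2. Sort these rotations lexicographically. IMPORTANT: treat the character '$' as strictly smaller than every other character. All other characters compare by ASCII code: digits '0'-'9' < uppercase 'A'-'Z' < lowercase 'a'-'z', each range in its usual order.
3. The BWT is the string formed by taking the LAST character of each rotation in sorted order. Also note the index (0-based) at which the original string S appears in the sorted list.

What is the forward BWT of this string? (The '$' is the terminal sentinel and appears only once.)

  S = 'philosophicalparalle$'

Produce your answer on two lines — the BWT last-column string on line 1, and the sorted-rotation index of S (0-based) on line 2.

Answer: ercpilpphhlaiasllo$ao
18

Derivation:
All 21 rotations (rotation i = S[i:]+S[:i]):
  rot[0] = philosophicalparalle$
  rot[1] = hilosophicalparalle$p
  rot[2] = ilosophicalparalle$ph
  rot[3] = losophicalparalle$phi
  rot[4] = osophicalparalle$phil
  rot[5] = sophicalparalle$philo
  rot[6] = ophicalparalle$philos
  rot[7] = phicalparalle$philoso
  rot[8] = hicalparalle$philosop
  rot[9] = icalparalle$philosoph
  rot[10] = calparalle$philosophi
  rot[11] = alparalle$philosophic
  rot[12] = lparalle$philosophica
  rot[13] = paralle$philosophical
  rot[14] = aralle$philosophicalp
  rot[15] = ralle$philosophicalpa
  rot[16] = alle$philosophicalpar
  rot[17] = lle$philosophicalpara
  rot[18] = le$philosophicalparal
  rot[19] = e$philosophicalparall
  rot[20] = $philosophicalparalle
Sorted (with $ < everything):
  sorted[0] = $philosophicalparalle  (last char: 'e')
  sorted[1] = alle$philosophicalpar  (last char: 'r')
  sorted[2] = alparalle$philosophic  (last char: 'c')
  sorted[3] = aralle$philosophicalp  (last char: 'p')
  sorted[4] = calparalle$philosophi  (last char: 'i')
  sorted[5] = e$philosophicalparall  (last char: 'l')
  sorted[6] = hicalparalle$philosop  (last char: 'p')
  sorted[7] = hilosophicalparalle$p  (last char: 'p')
  sorted[8] = icalparalle$philosoph  (last char: 'h')
  sorted[9] = ilosophicalparalle$ph  (last char: 'h')
  sorted[10] = le$philosophicalparal  (last char: 'l')
  sorted[11] = lle$philosophicalpara  (last char: 'a')
  sorted[12] = losophicalparalle$phi  (last char: 'i')
  sorted[13] = lparalle$philosophica  (last char: 'a')
  sorted[14] = ophicalparalle$philos  (last char: 's')
  sorted[15] = osophicalparalle$phil  (last char: 'l')
  sorted[16] = paralle$philosophical  (last char: 'l')
  sorted[17] = phicalparalle$philoso  (last char: 'o')
  sorted[18] = philosophicalparalle$  (last char: '$')
  sorted[19] = ralle$philosophicalpa  (last char: 'a')
  sorted[20] = sophicalparalle$philo  (last char: 'o')
Last column: ercpilpphhlaiasllo$ao
Original string S is at sorted index 18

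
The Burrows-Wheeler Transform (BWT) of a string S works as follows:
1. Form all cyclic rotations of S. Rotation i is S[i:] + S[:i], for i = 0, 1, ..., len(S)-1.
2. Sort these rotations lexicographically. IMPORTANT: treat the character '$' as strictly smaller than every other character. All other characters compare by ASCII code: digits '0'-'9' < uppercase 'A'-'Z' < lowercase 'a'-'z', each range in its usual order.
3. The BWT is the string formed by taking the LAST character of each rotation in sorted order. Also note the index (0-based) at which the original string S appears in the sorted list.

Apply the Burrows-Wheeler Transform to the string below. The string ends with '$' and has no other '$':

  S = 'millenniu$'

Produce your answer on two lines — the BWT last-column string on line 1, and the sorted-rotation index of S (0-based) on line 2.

All 10 rotations (rotation i = S[i:]+S[:i]):
  rot[0] = millenniu$
  rot[1] = illenniu$m
  rot[2] = llenniu$mi
  rot[3] = lenniu$mil
  rot[4] = enniu$mill
  rot[5] = nniu$mille
  rot[6] = niu$millen
  rot[7] = iu$millenn
  rot[8] = u$millenni
  rot[9] = $millenniu
Sorted (with $ < everything):
  sorted[0] = $millenniu  (last char: 'u')
  sorted[1] = enniu$mill  (last char: 'l')
  sorted[2] = illenniu$m  (last char: 'm')
  sorted[3] = iu$millenn  (last char: 'n')
  sorted[4] = lenniu$mil  (last char: 'l')
  sorted[5] = llenniu$mi  (last char: 'i')
  sorted[6] = millenniu$  (last char: '$')
  sorted[7] = niu$millen  (last char: 'n')
  sorted[8] = nniu$mille  (last char: 'e')
  sorted[9] = u$millenni  (last char: 'i')
Last column: ulmnli$nei
Original string S is at sorted index 6

Answer: ulmnli$nei
6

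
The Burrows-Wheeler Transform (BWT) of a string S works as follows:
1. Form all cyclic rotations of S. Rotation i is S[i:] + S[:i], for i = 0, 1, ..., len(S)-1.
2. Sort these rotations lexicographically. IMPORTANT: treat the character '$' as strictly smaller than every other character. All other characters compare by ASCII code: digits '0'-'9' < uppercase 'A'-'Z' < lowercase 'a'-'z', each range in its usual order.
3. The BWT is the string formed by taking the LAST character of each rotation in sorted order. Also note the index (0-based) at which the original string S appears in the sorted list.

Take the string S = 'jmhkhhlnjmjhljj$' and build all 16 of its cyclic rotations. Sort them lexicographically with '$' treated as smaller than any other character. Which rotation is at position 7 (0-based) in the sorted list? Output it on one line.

Answer: jj$jmhkhhlnjmjhl

Derivation:
All 16 rotations (rotation i = S[i:]+S[:i]):
  rot[0] = jmhkhhlnjmjhljj$
  rot[1] = mhkhhlnjmjhljj$j
  rot[2] = hkhhlnjmjhljj$jm
  rot[3] = khhlnjmjhljj$jmh
  rot[4] = hhlnjmjhljj$jmhk
  rot[5] = hlnjmjhljj$jmhkh
  rot[6] = lnjmjhljj$jmhkhh
  rot[7] = njmjhljj$jmhkhhl
  rot[8] = jmjhljj$jmhkhhln
  rot[9] = mjhljj$jmhkhhlnj
  rot[10] = jhljj$jmhkhhlnjm
  rot[11] = hljj$jmhkhhlnjmj
  rot[12] = ljj$jmhkhhlnjmjh
  rot[13] = jj$jmhkhhlnjmjhl
  rot[14] = j$jmhkhhlnjmjhlj
  rot[15] = $jmhkhhlnjmjhljj
Sorted (with $ < everything):
  sorted[0] = $jmhkhhlnjmjhljj
  sorted[1] = hhlnjmjhljj$jmhk
  sorted[2] = hkhhlnjmjhljj$jm
  sorted[3] = hljj$jmhkhhlnjmj
  sorted[4] = hlnjmjhljj$jmhkh
  sorted[5] = j$jmhkhhlnjmjhlj
  sorted[6] = jhljj$jmhkhhlnjm
  sorted[7] = jj$jmhkhhlnjmjhl
  sorted[8] = jmhkhhlnjmjhljj$
  sorted[9] = jmjhljj$jmhkhhln
  sorted[10] = khhlnjmjhljj$jmh
  sorted[11] = ljj$jmhkhhlnjmjh
  sorted[12] = lnjmjhljj$jmhkhh
  sorted[13] = mhkhhlnjmjhljj$j
  sorted[14] = mjhljj$jmhkhhlnj
  sorted[15] = njmjhljj$jmhkhhl
sorted[7] = jj$jmhkhhlnjmjhl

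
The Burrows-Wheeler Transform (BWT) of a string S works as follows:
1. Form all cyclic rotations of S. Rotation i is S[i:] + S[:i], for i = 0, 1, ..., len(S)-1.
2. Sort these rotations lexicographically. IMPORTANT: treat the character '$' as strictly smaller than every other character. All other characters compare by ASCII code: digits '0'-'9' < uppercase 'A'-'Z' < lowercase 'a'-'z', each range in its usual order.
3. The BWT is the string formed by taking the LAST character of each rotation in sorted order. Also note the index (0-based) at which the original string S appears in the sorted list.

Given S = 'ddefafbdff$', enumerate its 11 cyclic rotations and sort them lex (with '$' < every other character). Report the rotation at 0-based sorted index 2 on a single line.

All 11 rotations (rotation i = S[i:]+S[:i]):
  rot[0] = ddefafbdff$
  rot[1] = defafbdff$d
  rot[2] = efafbdff$dd
  rot[3] = fafbdff$dde
  rot[4] = afbdff$ddef
  rot[5] = fbdff$ddefa
  rot[6] = bdff$ddefaf
  rot[7] = dff$ddefafb
  rot[8] = ff$ddefafbd
  rot[9] = f$ddefafbdf
  rot[10] = $ddefafbdff
Sorted (with $ < everything):
  sorted[0] = $ddefafbdff
  sorted[1] = afbdff$ddef
  sorted[2] = bdff$ddefaf
  sorted[3] = ddefafbdff$
  sorted[4] = defafbdff$d
  sorted[5] = dff$ddefafb
  sorted[6] = efafbdff$dd
  sorted[7] = f$ddefafbdf
  sorted[8] = fafbdff$dde
  sorted[9] = fbdff$ddefa
  sorted[10] = ff$ddefafbd
sorted[2] = bdff$ddefaf

Answer: bdff$ddefaf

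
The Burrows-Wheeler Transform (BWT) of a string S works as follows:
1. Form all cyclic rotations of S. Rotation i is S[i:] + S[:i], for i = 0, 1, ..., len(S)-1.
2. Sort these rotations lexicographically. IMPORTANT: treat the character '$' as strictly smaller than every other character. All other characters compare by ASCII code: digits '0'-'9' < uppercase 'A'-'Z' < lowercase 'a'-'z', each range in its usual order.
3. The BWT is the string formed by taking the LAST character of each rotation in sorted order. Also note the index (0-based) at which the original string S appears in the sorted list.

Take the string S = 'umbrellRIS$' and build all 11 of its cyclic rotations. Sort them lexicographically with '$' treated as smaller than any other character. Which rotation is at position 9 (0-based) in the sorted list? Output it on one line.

Answer: rellRIS$umb

Derivation:
All 11 rotations (rotation i = S[i:]+S[:i]):
  rot[0] = umbrellRIS$
  rot[1] = mbrellRIS$u
  rot[2] = brellRIS$um
  rot[3] = rellRIS$umb
  rot[4] = ellRIS$umbr
  rot[5] = llRIS$umbre
  rot[6] = lRIS$umbrel
  rot[7] = RIS$umbrell
  rot[8] = IS$umbrellR
  rot[9] = S$umbrellRI
  rot[10] = $umbrellRIS
Sorted (with $ < everything):
  sorted[0] = $umbrellRIS
  sorted[1] = IS$umbrellR
  sorted[2] = RIS$umbrell
  sorted[3] = S$umbrellRI
  sorted[4] = brellRIS$um
  sorted[5] = ellRIS$umbr
  sorted[6] = lRIS$umbrel
  sorted[7] = llRIS$umbre
  sorted[8] = mbrellRIS$u
  sorted[9] = rellRIS$umb
  sorted[10] = umbrellRIS$
sorted[9] = rellRIS$umb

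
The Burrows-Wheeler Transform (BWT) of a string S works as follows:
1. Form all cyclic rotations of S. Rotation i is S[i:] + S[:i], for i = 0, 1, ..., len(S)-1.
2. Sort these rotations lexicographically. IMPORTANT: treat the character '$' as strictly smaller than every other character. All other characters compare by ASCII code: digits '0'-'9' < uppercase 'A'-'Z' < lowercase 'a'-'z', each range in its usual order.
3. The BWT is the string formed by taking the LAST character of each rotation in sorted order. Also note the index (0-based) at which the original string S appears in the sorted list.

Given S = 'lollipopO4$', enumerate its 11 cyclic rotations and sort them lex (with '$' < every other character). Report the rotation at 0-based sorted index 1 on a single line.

All 11 rotations (rotation i = S[i:]+S[:i]):
  rot[0] = lollipopO4$
  rot[1] = ollipopO4$l
  rot[2] = llipopO4$lo
  rot[3] = lipopO4$lol
  rot[4] = ipopO4$loll
  rot[5] = popO4$lolli
  rot[6] = opO4$lollip
  rot[7] = pO4$lollipo
  rot[8] = O4$lollipop
  rot[9] = 4$lollipopO
  rot[10] = $lollipopO4
Sorted (with $ < everything):
  sorted[0] = $lollipopO4
  sorted[1] = 4$lollipopO
  sorted[2] = O4$lollipop
  sorted[3] = ipopO4$loll
  sorted[4] = lipopO4$lol
  sorted[5] = llipopO4$lo
  sorted[6] = lollipopO4$
  sorted[7] = ollipopO4$l
  sorted[8] = opO4$lollip
  sorted[9] = pO4$lollipo
  sorted[10] = popO4$lolli
sorted[1] = 4$lollipopO

Answer: 4$lollipopO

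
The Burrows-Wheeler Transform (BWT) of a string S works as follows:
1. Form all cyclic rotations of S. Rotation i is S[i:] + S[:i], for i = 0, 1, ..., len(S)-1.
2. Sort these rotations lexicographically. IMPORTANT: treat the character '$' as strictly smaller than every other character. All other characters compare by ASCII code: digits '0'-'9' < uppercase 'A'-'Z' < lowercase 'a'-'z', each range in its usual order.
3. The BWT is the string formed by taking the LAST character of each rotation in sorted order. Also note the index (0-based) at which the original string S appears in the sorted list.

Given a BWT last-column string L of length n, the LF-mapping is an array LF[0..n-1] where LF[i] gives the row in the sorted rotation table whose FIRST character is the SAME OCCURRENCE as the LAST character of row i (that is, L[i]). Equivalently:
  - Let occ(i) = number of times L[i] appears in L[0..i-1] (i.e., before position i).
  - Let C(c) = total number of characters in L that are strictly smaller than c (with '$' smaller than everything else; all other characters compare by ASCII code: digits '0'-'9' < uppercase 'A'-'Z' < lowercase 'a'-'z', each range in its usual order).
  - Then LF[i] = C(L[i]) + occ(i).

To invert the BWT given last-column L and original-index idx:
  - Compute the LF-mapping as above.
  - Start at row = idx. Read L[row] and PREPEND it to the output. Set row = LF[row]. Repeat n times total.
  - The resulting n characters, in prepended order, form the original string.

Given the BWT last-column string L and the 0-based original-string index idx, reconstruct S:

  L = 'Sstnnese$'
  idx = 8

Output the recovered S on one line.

Answer: tennessS$

Derivation:
LF mapping: 1 6 8 4 5 2 7 3 0
Walk LF starting at row 8, prepending L[row]:
  step 1: row=8, L[8]='$', prepend. Next row=LF[8]=0
  step 2: row=0, L[0]='S', prepend. Next row=LF[0]=1
  step 3: row=1, L[1]='s', prepend. Next row=LF[1]=6
  step 4: row=6, L[6]='s', prepend. Next row=LF[6]=7
  step 5: row=7, L[7]='e', prepend. Next row=LF[7]=3
  step 6: row=3, L[3]='n', prepend. Next row=LF[3]=4
  step 7: row=4, L[4]='n', prepend. Next row=LF[4]=5
  step 8: row=5, L[5]='e', prepend. Next row=LF[5]=2
  step 9: row=2, L[2]='t', prepend. Next row=LF[2]=8
Reversed output: tennessS$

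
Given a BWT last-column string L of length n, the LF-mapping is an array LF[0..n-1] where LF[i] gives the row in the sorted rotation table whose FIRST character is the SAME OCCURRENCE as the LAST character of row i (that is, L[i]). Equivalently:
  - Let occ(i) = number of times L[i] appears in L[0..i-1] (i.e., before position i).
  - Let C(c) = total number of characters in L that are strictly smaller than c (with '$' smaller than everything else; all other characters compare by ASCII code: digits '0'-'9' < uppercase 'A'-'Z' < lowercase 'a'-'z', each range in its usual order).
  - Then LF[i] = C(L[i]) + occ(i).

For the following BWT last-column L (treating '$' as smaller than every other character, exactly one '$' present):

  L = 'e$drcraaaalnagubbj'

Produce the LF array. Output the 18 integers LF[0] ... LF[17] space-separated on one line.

Answer: 10 0 9 15 8 16 1 2 3 4 13 14 5 11 17 6 7 12

Derivation:
Char counts: '$':1, 'a':5, 'b':2, 'c':1, 'd':1, 'e':1, 'g':1, 'j':1, 'l':1, 'n':1, 'r':2, 'u':1
C (first-col start): C('$')=0, C('a')=1, C('b')=6, C('c')=8, C('d')=9, C('e')=10, C('g')=11, C('j')=12, C('l')=13, C('n')=14, C('r')=15, C('u')=17
L[0]='e': occ=0, LF[0]=C('e')+0=10+0=10
L[1]='$': occ=0, LF[1]=C('$')+0=0+0=0
L[2]='d': occ=0, LF[2]=C('d')+0=9+0=9
L[3]='r': occ=0, LF[3]=C('r')+0=15+0=15
L[4]='c': occ=0, LF[4]=C('c')+0=8+0=8
L[5]='r': occ=1, LF[5]=C('r')+1=15+1=16
L[6]='a': occ=0, LF[6]=C('a')+0=1+0=1
L[7]='a': occ=1, LF[7]=C('a')+1=1+1=2
L[8]='a': occ=2, LF[8]=C('a')+2=1+2=3
L[9]='a': occ=3, LF[9]=C('a')+3=1+3=4
L[10]='l': occ=0, LF[10]=C('l')+0=13+0=13
L[11]='n': occ=0, LF[11]=C('n')+0=14+0=14
L[12]='a': occ=4, LF[12]=C('a')+4=1+4=5
L[13]='g': occ=0, LF[13]=C('g')+0=11+0=11
L[14]='u': occ=0, LF[14]=C('u')+0=17+0=17
L[15]='b': occ=0, LF[15]=C('b')+0=6+0=6
L[16]='b': occ=1, LF[16]=C('b')+1=6+1=7
L[17]='j': occ=0, LF[17]=C('j')+0=12+0=12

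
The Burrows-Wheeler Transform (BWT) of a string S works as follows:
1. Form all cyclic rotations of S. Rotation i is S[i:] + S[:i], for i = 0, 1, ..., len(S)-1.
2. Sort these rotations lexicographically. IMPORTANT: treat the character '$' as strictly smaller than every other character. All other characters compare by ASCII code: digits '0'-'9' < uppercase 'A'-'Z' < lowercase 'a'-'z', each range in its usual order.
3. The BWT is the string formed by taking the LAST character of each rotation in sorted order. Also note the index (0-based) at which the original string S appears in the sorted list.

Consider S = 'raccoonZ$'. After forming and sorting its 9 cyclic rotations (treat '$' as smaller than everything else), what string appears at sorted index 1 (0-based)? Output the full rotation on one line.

All 9 rotations (rotation i = S[i:]+S[:i]):
  rot[0] = raccoonZ$
  rot[1] = accoonZ$r
  rot[2] = ccoonZ$ra
  rot[3] = coonZ$rac
  rot[4] = oonZ$racc
  rot[5] = onZ$racco
  rot[6] = nZ$raccoo
  rot[7] = Z$raccoon
  rot[8] = $raccoonZ
Sorted (with $ < everything):
  sorted[0] = $raccoonZ
  sorted[1] = Z$raccoon
  sorted[2] = accoonZ$r
  sorted[3] = ccoonZ$ra
  sorted[4] = coonZ$rac
  sorted[5] = nZ$raccoo
  sorted[6] = onZ$racco
  sorted[7] = oonZ$racc
  sorted[8] = raccoonZ$
sorted[1] = Z$raccoon

Answer: Z$raccoon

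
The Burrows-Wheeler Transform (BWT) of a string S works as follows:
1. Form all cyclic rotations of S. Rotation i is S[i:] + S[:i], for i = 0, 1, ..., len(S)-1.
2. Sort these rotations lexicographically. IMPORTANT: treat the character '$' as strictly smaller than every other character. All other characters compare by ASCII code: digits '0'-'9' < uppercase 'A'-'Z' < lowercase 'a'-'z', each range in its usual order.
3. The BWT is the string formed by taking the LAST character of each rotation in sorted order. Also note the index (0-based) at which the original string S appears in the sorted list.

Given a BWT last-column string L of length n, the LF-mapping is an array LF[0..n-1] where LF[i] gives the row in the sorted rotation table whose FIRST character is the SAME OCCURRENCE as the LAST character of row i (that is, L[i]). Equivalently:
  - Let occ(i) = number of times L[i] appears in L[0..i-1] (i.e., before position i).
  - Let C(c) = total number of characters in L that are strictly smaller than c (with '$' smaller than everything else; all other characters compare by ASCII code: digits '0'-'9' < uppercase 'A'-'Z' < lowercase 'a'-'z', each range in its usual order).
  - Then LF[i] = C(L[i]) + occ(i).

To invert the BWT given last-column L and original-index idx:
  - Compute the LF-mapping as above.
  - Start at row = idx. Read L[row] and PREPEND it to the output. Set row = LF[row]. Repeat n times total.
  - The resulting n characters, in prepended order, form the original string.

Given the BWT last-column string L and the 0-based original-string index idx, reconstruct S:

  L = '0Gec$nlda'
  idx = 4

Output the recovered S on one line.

LF mapping: 1 2 6 4 0 8 7 5 3
Walk LF starting at row 4, prepending L[row]:
  step 1: row=4, L[4]='$', prepend. Next row=LF[4]=0
  step 2: row=0, L[0]='0', prepend. Next row=LF[0]=1
  step 3: row=1, L[1]='G', prepend. Next row=LF[1]=2
  step 4: row=2, L[2]='e', prepend. Next row=LF[2]=6
  step 5: row=6, L[6]='l', prepend. Next row=LF[6]=7
  step 6: row=7, L[7]='d', prepend. Next row=LF[7]=5
  step 7: row=5, L[5]='n', prepend. Next row=LF[5]=8
  step 8: row=8, L[8]='a', prepend. Next row=LF[8]=3
  step 9: row=3, L[3]='c', prepend. Next row=LF[3]=4
Reversed output: candleG0$

Answer: candleG0$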